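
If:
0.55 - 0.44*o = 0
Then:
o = 1.25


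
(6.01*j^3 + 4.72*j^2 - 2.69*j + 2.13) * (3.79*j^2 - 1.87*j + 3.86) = 22.7779*j^5 + 6.6501*j^4 + 4.1771*j^3 + 31.3222*j^2 - 14.3665*j + 8.2218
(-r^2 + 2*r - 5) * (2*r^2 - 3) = -2*r^4 + 4*r^3 - 7*r^2 - 6*r + 15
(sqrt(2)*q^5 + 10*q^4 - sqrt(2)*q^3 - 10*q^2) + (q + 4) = sqrt(2)*q^5 + 10*q^4 - sqrt(2)*q^3 - 10*q^2 + q + 4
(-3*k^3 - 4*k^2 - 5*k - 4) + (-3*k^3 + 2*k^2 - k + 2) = -6*k^3 - 2*k^2 - 6*k - 2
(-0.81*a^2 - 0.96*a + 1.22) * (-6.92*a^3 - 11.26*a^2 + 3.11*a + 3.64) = 5.6052*a^5 + 15.7638*a^4 - 0.151899999999999*a^3 - 19.6712*a^2 + 0.299799999999999*a + 4.4408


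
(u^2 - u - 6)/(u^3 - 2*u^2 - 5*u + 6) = 1/(u - 1)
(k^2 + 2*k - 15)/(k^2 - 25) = (k - 3)/(k - 5)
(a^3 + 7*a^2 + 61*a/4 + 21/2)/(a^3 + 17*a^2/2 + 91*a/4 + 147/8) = 2*(a + 2)/(2*a + 7)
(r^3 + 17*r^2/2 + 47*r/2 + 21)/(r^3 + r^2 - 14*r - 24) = (r + 7/2)/(r - 4)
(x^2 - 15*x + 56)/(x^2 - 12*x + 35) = (x - 8)/(x - 5)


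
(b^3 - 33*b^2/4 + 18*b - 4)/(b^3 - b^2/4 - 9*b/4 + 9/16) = 4*(b^2 - 8*b + 16)/(4*b^2 - 9)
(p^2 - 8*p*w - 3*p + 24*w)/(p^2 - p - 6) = (p - 8*w)/(p + 2)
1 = 1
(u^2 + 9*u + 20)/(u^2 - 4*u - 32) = (u + 5)/(u - 8)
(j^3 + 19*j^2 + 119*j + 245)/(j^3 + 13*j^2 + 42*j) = (j^2 + 12*j + 35)/(j*(j + 6))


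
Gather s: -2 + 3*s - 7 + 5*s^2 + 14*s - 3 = 5*s^2 + 17*s - 12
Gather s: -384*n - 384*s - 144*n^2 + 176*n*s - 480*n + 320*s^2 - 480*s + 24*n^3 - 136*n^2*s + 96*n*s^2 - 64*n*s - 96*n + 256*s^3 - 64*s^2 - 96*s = 24*n^3 - 144*n^2 - 960*n + 256*s^3 + s^2*(96*n + 256) + s*(-136*n^2 + 112*n - 960)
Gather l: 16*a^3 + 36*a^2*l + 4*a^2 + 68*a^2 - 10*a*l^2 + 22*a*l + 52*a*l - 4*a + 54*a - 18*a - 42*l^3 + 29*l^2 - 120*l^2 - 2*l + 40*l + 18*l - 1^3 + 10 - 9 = 16*a^3 + 72*a^2 + 32*a - 42*l^3 + l^2*(-10*a - 91) + l*(36*a^2 + 74*a + 56)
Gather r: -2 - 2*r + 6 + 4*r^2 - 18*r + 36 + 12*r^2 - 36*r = 16*r^2 - 56*r + 40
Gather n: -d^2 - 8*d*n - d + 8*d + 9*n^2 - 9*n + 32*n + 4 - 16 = -d^2 + 7*d + 9*n^2 + n*(23 - 8*d) - 12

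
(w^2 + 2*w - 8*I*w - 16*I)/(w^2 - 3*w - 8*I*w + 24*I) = (w + 2)/(w - 3)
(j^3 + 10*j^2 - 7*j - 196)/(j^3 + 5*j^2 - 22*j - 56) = (j + 7)/(j + 2)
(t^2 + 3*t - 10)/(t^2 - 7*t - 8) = (-t^2 - 3*t + 10)/(-t^2 + 7*t + 8)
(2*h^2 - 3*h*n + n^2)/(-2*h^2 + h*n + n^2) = (-2*h + n)/(2*h + n)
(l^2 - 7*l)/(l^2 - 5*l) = (l - 7)/(l - 5)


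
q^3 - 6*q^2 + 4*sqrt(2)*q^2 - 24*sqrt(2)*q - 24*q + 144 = (q - 6)*(q - 2*sqrt(2))*(q + 6*sqrt(2))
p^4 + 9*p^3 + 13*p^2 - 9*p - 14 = (p - 1)*(p + 1)*(p + 2)*(p + 7)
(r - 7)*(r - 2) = r^2 - 9*r + 14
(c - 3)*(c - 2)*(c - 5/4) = c^3 - 25*c^2/4 + 49*c/4 - 15/2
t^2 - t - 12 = (t - 4)*(t + 3)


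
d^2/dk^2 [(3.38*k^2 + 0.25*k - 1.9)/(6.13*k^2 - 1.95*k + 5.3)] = (99.59411*k^3 - 1087.25358*k^2 + 87.5364*k + 304.0646)/(230.346397*k^6 - 219.824865*k^5 + 667.400685*k^4 - 387.536175*k^3 + 577.03485*k^2 - 164.3265*k + 148.877)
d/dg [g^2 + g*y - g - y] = 2*g + y - 1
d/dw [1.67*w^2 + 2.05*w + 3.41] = 3.34*w + 2.05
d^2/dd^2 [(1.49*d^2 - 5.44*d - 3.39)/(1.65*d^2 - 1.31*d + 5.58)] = (-23.17953*d^3 - 137.68623*d^2 + 344.48139*d + 64.04415)/(4.492125*d^6 - 10.699425*d^5 + 54.069345*d^4 - 74.615111*d^3 + 182.852694*d^2 - 122.366052*d + 173.741112)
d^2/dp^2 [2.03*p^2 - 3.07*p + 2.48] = 4.06000000000000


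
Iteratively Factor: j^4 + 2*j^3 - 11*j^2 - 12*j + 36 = (j + 3)*(j^3 - j^2 - 8*j + 12) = (j - 2)*(j + 3)*(j^2 + j - 6) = (j - 2)*(j + 3)^2*(j - 2)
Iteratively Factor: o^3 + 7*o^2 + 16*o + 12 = (o + 2)*(o^2 + 5*o + 6) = (o + 2)*(o + 3)*(o + 2)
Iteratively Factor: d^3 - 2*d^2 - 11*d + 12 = (d - 4)*(d^2 + 2*d - 3) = (d - 4)*(d + 3)*(d - 1)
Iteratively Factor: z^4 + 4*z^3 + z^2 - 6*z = (z)*(z^3 + 4*z^2 + z - 6) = z*(z + 3)*(z^2 + z - 2) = z*(z - 1)*(z + 3)*(z + 2)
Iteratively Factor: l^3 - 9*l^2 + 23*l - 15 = (l - 1)*(l^2 - 8*l + 15) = (l - 3)*(l - 1)*(l - 5)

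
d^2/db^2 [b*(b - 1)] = 2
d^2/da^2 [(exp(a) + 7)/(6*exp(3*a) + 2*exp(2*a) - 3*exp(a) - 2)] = (144*exp(6*a) + 2304*exp(5*a) + 1000*exp(4*a) + 22*exp(3*a) + 654*exp(2*a) + 169*exp(a) - 38)*exp(a)/(216*exp(9*a) + 216*exp(8*a) - 252*exp(7*a) - 424*exp(6*a) - 18*exp(5*a) + 246*exp(4*a) + 117*exp(3*a) - 30*exp(2*a) - 36*exp(a) - 8)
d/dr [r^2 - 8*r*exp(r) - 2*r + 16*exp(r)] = -8*r*exp(r) + 2*r + 8*exp(r) - 2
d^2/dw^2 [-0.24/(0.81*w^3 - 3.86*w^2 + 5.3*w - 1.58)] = ((1.1664*w - 1.8528)*(0.81*w^3 - 3.86*w^2 + 5.3*w - 1.58) - 0.24*(2.43*w^2 - 7.72*w + 5.3)*(4.86*w^2 - 15.44*w + 10.6))/(0.81*w^3 - 3.86*w^2 + 5.3*w - 1.58)^3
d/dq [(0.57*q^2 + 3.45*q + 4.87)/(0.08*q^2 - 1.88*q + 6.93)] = (-1.3476*q^2 + 7.121*q + 33.0641)/(0.0064*q^4 - 0.3008*q^3 + 4.6432*q^2 - 26.0568*q + 48.0249)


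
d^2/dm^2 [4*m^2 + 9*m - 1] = 8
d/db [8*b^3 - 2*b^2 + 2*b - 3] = 24*b^2 - 4*b + 2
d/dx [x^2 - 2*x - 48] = 2*x - 2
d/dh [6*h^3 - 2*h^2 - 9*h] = 18*h^2 - 4*h - 9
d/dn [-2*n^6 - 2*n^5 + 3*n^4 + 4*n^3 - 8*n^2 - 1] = 2*n*(-6*n^4 - 5*n^3 + 6*n^2 + 6*n - 8)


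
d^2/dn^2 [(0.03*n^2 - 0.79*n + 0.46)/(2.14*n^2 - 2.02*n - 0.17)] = (-4.44089209850063e-16*n^4 - 6.9764*n^3 + 12.70518*n^2 - 13.65534*n + 4.63297)/(9.800344*n^6 - 27.752376*n^5 + 23.860572*n^4 - 3.833152*n^3 - 1.895466*n^2 - 0.175134*n - 0.004913)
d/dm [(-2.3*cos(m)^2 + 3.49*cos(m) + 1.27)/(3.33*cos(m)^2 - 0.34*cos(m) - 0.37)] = (10.8397*cos(m)^2 + 6.7562*cos(m) + 0.8595)*sin(m)/(11.0889*cos(m)^4 - 2.2644*cos(m)^3 - 2.3486*cos(m)^2 + 0.2516*cos(m) + 0.1369)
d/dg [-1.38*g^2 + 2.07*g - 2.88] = 2.07 - 2.76*g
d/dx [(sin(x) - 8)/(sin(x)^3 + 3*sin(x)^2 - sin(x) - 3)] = (-2*sin(x)^3 + 21*sin(x)^2 + 48*sin(x) - 11)/((sin(x) + 3)^2*cos(x)^3)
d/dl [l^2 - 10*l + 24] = 2*l - 10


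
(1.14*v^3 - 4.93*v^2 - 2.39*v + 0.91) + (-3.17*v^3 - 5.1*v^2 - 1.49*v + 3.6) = -2.03*v^3 - 10.03*v^2 - 3.88*v + 4.51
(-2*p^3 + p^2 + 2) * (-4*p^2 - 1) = 8*p^5 - 4*p^4 + 2*p^3 - 9*p^2 - 2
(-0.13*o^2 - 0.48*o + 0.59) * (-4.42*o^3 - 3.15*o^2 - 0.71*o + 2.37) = 0.5746*o^5 + 2.5311*o^4 - 1.0035*o^3 - 1.8258*o^2 - 1.5565*o + 1.3983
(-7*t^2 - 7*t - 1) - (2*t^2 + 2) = -9*t^2 - 7*t - 3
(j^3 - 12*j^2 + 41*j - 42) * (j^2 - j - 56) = j^5 - 13*j^4 - 3*j^3 + 589*j^2 - 2254*j + 2352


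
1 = 1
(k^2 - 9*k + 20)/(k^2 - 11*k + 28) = (k - 5)/(k - 7)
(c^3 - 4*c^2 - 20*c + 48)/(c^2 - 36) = (c^2 + 2*c - 8)/(c + 6)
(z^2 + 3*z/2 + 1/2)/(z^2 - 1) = (z + 1/2)/(z - 1)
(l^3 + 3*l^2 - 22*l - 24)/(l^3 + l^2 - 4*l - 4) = (l^2 + 2*l - 24)/(l^2 - 4)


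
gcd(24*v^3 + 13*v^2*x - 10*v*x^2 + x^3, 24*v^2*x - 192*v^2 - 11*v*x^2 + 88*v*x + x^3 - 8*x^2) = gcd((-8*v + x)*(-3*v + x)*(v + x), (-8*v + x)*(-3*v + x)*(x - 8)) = 24*v^2 - 11*v*x + x^2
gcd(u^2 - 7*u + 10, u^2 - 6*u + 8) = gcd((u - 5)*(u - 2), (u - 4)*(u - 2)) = u - 2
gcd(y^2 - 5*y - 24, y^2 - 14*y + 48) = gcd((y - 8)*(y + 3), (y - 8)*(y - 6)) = y - 8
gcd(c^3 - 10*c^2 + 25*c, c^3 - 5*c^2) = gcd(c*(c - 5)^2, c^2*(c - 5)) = c^2 - 5*c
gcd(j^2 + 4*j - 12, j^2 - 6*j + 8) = j - 2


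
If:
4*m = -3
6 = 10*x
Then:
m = -3/4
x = 3/5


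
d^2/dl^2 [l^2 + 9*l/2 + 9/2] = 2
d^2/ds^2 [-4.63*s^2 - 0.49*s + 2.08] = -9.26000000000000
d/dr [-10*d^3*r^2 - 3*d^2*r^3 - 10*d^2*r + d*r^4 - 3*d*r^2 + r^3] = -20*d^3*r - 9*d^2*r^2 - 10*d^2 + 4*d*r^3 - 6*d*r + 3*r^2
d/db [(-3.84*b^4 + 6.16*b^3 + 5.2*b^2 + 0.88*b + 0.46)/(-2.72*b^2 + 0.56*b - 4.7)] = (20.8896*b^5 - 23.2064*b^4 + 79.0912*b^3 - 81.5504*b^2 - 46.3776*b - 4.3936)/(7.3984*b^4 - 3.0464*b^3 + 25.8816*b^2 - 5.264*b + 22.09)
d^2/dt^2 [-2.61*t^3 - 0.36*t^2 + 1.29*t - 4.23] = -15.66*t - 0.72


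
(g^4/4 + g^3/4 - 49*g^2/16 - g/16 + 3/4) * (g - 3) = g^5/4 - g^4/2 - 61*g^3/16 + 73*g^2/8 + 15*g/16 - 9/4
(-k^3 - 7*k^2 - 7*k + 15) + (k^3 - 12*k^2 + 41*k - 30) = -19*k^2 + 34*k - 15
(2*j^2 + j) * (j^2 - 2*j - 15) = 2*j^4 - 3*j^3 - 32*j^2 - 15*j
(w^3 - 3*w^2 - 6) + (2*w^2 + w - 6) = w^3 - w^2 + w - 12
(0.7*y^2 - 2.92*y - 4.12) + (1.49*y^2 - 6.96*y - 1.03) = 2.19*y^2 - 9.88*y - 5.15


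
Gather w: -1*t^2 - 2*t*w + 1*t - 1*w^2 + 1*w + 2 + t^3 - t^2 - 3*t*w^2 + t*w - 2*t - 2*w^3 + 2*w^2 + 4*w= t^3 - 2*t^2 - t - 2*w^3 + w^2*(1 - 3*t) + w*(5 - t) + 2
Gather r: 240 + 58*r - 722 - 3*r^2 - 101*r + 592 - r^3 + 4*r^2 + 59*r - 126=-r^3 + r^2 + 16*r - 16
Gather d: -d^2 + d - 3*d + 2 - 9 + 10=-d^2 - 2*d + 3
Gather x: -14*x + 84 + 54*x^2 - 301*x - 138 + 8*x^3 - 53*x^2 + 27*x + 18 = 8*x^3 + x^2 - 288*x - 36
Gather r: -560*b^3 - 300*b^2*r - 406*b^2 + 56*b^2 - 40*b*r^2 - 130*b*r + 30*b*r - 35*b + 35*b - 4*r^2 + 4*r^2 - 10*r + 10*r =-560*b^3 - 350*b^2 - 40*b*r^2 + r*(-300*b^2 - 100*b)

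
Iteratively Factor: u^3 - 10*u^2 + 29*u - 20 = (u - 5)*(u^2 - 5*u + 4) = (u - 5)*(u - 1)*(u - 4)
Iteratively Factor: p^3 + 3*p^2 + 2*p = (p + 1)*(p^2 + 2*p) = p*(p + 1)*(p + 2)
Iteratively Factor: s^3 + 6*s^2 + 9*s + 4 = (s + 4)*(s^2 + 2*s + 1) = (s + 1)*(s + 4)*(s + 1)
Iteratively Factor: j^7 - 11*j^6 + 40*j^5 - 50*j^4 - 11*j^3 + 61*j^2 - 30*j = (j - 3)*(j^6 - 8*j^5 + 16*j^4 - 2*j^3 - 17*j^2 + 10*j) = (j - 3)*(j - 2)*(j^5 - 6*j^4 + 4*j^3 + 6*j^2 - 5*j) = (j - 3)*(j - 2)*(j + 1)*(j^4 - 7*j^3 + 11*j^2 - 5*j) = (j - 3)*(j - 2)*(j - 1)*(j + 1)*(j^3 - 6*j^2 + 5*j) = j*(j - 3)*(j - 2)*(j - 1)*(j + 1)*(j^2 - 6*j + 5) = j*(j - 5)*(j - 3)*(j - 2)*(j - 1)*(j + 1)*(j - 1)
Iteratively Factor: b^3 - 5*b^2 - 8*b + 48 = (b - 4)*(b^2 - b - 12) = (b - 4)^2*(b + 3)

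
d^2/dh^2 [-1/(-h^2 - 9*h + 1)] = 2*(-h^2 - 9*h + (2*h + 9)^2 + 1)/(h^2 + 9*h - 1)^3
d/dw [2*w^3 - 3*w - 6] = 6*w^2 - 3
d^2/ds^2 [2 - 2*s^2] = -4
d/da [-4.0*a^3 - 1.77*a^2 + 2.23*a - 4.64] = -12.0*a^2 - 3.54*a + 2.23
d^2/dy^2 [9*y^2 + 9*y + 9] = 18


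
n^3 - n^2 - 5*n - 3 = (n - 3)*(n + 1)^2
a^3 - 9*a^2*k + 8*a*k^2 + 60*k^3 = (a - 6*k)*(a - 5*k)*(a + 2*k)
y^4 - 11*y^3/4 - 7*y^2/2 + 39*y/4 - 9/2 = (y - 3)*(y - 1)*(y - 3/4)*(y + 2)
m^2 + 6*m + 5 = (m + 1)*(m + 5)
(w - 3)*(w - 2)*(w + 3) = w^3 - 2*w^2 - 9*w + 18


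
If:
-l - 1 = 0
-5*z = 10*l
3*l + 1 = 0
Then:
No Solution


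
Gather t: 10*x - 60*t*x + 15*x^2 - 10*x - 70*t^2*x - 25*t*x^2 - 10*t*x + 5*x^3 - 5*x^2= -70*t^2*x + t*(-25*x^2 - 70*x) + 5*x^3 + 10*x^2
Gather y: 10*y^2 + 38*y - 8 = 10*y^2 + 38*y - 8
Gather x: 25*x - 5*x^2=-5*x^2 + 25*x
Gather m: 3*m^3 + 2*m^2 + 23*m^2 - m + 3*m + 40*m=3*m^3 + 25*m^2 + 42*m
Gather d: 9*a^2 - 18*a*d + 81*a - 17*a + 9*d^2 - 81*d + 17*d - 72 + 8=9*a^2 + 64*a + 9*d^2 + d*(-18*a - 64) - 64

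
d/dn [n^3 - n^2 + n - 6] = 3*n^2 - 2*n + 1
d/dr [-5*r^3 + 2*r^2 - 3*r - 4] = -15*r^2 + 4*r - 3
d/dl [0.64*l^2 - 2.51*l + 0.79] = 1.28*l - 2.51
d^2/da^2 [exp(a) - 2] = exp(a)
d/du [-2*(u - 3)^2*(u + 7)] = -6*u^2 - 4*u + 66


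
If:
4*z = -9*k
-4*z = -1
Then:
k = -1/9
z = 1/4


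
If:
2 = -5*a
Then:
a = -2/5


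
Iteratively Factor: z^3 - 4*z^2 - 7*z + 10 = (z - 5)*(z^2 + z - 2) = (z - 5)*(z - 1)*(z + 2)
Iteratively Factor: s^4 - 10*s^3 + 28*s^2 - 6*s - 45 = (s - 3)*(s^3 - 7*s^2 + 7*s + 15) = (s - 3)^2*(s^2 - 4*s - 5) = (s - 3)^2*(s + 1)*(s - 5)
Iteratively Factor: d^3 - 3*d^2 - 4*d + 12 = (d - 2)*(d^2 - d - 6) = (d - 3)*(d - 2)*(d + 2)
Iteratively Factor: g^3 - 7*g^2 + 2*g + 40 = (g - 5)*(g^2 - 2*g - 8) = (g - 5)*(g + 2)*(g - 4)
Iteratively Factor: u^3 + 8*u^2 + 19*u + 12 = (u + 1)*(u^2 + 7*u + 12) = (u + 1)*(u + 3)*(u + 4)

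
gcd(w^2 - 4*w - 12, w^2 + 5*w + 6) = w + 2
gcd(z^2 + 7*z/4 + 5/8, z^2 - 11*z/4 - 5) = z + 5/4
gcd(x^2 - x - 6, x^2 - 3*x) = x - 3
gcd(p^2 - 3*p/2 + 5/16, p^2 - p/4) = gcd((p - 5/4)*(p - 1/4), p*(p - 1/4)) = p - 1/4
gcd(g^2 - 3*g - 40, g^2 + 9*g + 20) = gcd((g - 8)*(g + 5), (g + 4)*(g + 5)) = g + 5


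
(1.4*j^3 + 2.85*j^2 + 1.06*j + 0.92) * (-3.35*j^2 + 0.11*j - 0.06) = -4.69*j^5 - 9.3935*j^4 - 3.3215*j^3 - 3.1364*j^2 + 0.0376*j - 0.0552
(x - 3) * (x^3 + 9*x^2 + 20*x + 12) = x^4 + 6*x^3 - 7*x^2 - 48*x - 36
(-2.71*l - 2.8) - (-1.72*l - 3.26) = 0.46 - 0.99*l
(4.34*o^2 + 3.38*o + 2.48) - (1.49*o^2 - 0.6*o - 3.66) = 2.85*o^2 + 3.98*o + 6.14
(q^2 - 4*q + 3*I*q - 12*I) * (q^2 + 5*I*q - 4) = q^4 - 4*q^3 + 8*I*q^3 - 19*q^2 - 32*I*q^2 + 76*q - 12*I*q + 48*I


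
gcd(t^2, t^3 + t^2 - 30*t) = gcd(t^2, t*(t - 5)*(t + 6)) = t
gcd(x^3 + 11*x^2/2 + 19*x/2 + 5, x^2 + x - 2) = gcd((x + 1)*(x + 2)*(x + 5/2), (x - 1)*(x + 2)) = x + 2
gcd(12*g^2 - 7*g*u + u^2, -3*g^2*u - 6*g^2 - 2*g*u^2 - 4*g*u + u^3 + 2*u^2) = -3*g + u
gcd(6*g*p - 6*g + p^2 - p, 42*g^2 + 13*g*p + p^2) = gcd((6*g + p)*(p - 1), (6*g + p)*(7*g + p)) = 6*g + p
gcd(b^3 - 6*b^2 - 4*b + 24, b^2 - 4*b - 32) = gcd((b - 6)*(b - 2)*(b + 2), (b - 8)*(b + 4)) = 1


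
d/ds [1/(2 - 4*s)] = (2*s - 1)^(-2)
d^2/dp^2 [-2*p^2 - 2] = -4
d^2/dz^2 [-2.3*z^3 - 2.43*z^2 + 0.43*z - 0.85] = -13.8*z - 4.86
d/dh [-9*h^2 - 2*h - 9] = -18*h - 2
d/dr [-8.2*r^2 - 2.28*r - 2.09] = -16.4*r - 2.28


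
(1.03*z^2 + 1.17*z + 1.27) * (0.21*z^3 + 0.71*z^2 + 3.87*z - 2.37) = 0.2163*z^5 + 0.977*z^4 + 5.0835*z^3 + 2.9885*z^2 + 2.142*z - 3.0099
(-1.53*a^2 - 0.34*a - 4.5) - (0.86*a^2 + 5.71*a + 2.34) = -2.39*a^2 - 6.05*a - 6.84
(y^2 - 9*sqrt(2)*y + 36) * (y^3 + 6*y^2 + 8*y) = y^5 - 9*sqrt(2)*y^4 + 6*y^4 - 54*sqrt(2)*y^3 + 44*y^3 - 72*sqrt(2)*y^2 + 216*y^2 + 288*y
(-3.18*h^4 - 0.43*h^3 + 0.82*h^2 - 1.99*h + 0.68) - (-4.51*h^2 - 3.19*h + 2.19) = -3.18*h^4 - 0.43*h^3 + 5.33*h^2 + 1.2*h - 1.51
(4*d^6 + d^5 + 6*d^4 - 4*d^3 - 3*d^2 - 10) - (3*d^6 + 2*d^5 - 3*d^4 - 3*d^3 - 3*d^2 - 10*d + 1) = d^6 - d^5 + 9*d^4 - d^3 + 10*d - 11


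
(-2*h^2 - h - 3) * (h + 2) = -2*h^3 - 5*h^2 - 5*h - 6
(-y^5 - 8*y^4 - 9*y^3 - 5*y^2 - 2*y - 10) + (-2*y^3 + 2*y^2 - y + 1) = -y^5 - 8*y^4 - 11*y^3 - 3*y^2 - 3*y - 9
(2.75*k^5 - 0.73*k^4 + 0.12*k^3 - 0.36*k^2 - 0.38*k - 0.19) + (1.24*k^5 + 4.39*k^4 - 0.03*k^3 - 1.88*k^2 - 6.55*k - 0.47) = 3.99*k^5 + 3.66*k^4 + 0.09*k^3 - 2.24*k^2 - 6.93*k - 0.66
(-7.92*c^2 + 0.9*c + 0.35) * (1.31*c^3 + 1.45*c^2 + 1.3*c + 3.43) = -10.3752*c^5 - 10.305*c^4 - 8.5325*c^3 - 25.4881*c^2 + 3.542*c + 1.2005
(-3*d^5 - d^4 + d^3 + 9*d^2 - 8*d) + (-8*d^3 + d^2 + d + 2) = -3*d^5 - d^4 - 7*d^3 + 10*d^2 - 7*d + 2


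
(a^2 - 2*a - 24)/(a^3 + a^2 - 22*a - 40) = (a - 6)/(a^2 - 3*a - 10)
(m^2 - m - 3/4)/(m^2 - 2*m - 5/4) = (2*m - 3)/(2*m - 5)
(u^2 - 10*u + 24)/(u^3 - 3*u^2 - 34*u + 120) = (u - 6)/(u^2 + u - 30)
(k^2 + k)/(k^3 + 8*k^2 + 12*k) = (k + 1)/(k^2 + 8*k + 12)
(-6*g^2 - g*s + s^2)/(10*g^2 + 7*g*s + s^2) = (-3*g + s)/(5*g + s)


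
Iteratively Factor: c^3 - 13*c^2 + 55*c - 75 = (c - 5)*(c^2 - 8*c + 15) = (c - 5)*(c - 3)*(c - 5)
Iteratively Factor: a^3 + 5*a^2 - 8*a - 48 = (a - 3)*(a^2 + 8*a + 16) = (a - 3)*(a + 4)*(a + 4)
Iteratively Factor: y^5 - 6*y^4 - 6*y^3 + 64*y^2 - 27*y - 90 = (y + 1)*(y^4 - 7*y^3 + y^2 + 63*y - 90) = (y - 2)*(y + 1)*(y^3 - 5*y^2 - 9*y + 45) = (y - 5)*(y - 2)*(y + 1)*(y^2 - 9) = (y - 5)*(y - 3)*(y - 2)*(y + 1)*(y + 3)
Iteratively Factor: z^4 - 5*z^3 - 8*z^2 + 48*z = (z)*(z^3 - 5*z^2 - 8*z + 48) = z*(z + 3)*(z^2 - 8*z + 16) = z*(z - 4)*(z + 3)*(z - 4)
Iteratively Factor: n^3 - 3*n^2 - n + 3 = (n - 1)*(n^2 - 2*n - 3) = (n - 3)*(n - 1)*(n + 1)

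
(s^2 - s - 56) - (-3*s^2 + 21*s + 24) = 4*s^2 - 22*s - 80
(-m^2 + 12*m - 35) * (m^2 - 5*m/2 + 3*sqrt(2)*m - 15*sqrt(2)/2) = -m^4 - 3*sqrt(2)*m^3 + 29*m^3/2 - 65*m^2 + 87*sqrt(2)*m^2/2 - 195*sqrt(2)*m + 175*m/2 + 525*sqrt(2)/2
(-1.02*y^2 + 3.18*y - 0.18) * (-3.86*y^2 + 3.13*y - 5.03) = 3.9372*y^4 - 15.4674*y^3 + 15.7788*y^2 - 16.5588*y + 0.9054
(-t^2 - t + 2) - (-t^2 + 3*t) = 2 - 4*t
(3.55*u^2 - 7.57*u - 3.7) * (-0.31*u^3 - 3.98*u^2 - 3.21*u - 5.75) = -1.1005*u^5 - 11.7823*u^4 + 19.8801*u^3 + 18.6132*u^2 + 55.4045*u + 21.275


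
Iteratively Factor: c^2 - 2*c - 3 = (c + 1)*(c - 3)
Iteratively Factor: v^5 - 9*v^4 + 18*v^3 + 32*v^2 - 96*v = (v - 4)*(v^4 - 5*v^3 - 2*v^2 + 24*v) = v*(v - 4)*(v^3 - 5*v^2 - 2*v + 24) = v*(v - 4)^2*(v^2 - v - 6) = v*(v - 4)^2*(v + 2)*(v - 3)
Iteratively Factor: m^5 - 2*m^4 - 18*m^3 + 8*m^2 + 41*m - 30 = (m + 2)*(m^4 - 4*m^3 - 10*m^2 + 28*m - 15) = (m - 5)*(m + 2)*(m^3 + m^2 - 5*m + 3) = (m - 5)*(m - 1)*(m + 2)*(m^2 + 2*m - 3) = (m - 5)*(m - 1)*(m + 2)*(m + 3)*(m - 1)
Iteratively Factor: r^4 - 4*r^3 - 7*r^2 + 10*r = (r - 5)*(r^3 + r^2 - 2*r) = r*(r - 5)*(r^2 + r - 2) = r*(r - 5)*(r - 1)*(r + 2)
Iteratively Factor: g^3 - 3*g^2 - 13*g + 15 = (g - 5)*(g^2 + 2*g - 3) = (g - 5)*(g + 3)*(g - 1)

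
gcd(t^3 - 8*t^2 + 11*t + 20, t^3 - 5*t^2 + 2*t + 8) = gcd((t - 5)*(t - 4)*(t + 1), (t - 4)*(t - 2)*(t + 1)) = t^2 - 3*t - 4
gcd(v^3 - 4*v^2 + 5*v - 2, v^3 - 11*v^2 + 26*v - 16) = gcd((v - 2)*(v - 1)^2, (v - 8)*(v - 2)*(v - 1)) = v^2 - 3*v + 2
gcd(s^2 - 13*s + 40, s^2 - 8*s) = s - 8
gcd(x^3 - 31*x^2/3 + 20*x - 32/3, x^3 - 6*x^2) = 1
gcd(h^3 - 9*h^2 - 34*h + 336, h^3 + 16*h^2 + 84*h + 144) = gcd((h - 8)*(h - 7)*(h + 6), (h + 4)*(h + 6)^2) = h + 6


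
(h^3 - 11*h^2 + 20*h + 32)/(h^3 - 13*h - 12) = (h - 8)/(h + 3)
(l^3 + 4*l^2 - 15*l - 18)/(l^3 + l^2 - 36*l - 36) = (l - 3)/(l - 6)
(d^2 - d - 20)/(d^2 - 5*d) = (d + 4)/d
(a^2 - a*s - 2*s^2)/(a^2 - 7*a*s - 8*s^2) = (-a + 2*s)/(-a + 8*s)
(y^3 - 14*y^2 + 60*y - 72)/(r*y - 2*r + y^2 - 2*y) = (y^2 - 12*y + 36)/(r + y)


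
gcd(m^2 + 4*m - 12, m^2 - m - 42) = m + 6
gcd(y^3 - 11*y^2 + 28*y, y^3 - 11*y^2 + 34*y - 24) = y - 4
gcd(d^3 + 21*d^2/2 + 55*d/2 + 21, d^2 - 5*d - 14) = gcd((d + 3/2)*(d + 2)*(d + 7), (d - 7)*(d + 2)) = d + 2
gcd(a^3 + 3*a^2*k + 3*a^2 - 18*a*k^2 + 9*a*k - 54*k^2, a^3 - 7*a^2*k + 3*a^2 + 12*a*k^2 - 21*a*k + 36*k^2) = a^2 - 3*a*k + 3*a - 9*k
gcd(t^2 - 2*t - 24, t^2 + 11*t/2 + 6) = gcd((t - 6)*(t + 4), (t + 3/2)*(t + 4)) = t + 4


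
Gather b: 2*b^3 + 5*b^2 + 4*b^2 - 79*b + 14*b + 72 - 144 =2*b^3 + 9*b^2 - 65*b - 72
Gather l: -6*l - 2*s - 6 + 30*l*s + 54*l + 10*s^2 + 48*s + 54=l*(30*s + 48) + 10*s^2 + 46*s + 48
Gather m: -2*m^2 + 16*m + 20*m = -2*m^2 + 36*m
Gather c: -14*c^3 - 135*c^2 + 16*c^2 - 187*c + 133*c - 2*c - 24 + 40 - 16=-14*c^3 - 119*c^2 - 56*c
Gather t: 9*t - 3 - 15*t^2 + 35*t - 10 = -15*t^2 + 44*t - 13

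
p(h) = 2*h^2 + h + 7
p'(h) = 4*h + 1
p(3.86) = 40.66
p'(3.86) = 16.44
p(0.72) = 8.76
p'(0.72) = 3.88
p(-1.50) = 10.00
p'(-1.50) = -5.00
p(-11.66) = 267.25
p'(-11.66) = -45.64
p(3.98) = 42.66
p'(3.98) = 16.92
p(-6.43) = 83.26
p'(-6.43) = -24.72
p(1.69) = 14.40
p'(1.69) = 7.76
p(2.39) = 20.81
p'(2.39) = 10.56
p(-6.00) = 73.00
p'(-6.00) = -23.00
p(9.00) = 178.00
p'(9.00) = 37.00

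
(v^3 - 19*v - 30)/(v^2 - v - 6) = (v^2 - 2*v - 15)/(v - 3)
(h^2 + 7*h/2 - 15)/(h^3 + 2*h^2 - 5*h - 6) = (h^2 + 7*h/2 - 15)/(h^3 + 2*h^2 - 5*h - 6)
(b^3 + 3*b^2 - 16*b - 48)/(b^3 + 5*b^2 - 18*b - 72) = (b + 4)/(b + 6)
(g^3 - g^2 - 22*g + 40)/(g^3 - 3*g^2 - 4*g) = (g^2 + 3*g - 10)/(g*(g + 1))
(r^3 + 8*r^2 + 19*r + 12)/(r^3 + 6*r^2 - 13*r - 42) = (r^3 + 8*r^2 + 19*r + 12)/(r^3 + 6*r^2 - 13*r - 42)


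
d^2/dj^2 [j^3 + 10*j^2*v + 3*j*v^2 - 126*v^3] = 6*j + 20*v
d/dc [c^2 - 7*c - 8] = 2*c - 7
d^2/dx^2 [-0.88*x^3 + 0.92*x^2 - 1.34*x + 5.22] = 1.84 - 5.28*x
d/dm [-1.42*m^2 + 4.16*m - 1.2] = 4.16 - 2.84*m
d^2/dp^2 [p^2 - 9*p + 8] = 2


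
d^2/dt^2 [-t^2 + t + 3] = -2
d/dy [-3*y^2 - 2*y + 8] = -6*y - 2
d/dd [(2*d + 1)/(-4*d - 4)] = -1/(4*(d + 1)^2)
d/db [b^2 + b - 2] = 2*b + 1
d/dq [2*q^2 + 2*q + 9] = 4*q + 2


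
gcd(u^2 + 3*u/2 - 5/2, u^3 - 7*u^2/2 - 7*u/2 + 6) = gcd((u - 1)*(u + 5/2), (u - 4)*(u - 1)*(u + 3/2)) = u - 1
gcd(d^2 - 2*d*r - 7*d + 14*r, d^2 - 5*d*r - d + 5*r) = 1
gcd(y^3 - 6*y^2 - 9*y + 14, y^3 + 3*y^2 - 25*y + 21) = y - 1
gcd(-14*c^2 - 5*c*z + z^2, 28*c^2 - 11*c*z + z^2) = -7*c + z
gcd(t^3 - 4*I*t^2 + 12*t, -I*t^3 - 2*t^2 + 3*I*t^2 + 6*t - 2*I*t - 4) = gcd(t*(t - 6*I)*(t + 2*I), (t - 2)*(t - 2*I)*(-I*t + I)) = 1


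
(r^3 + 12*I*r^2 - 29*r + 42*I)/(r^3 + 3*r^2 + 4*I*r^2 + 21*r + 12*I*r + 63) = (r^2 + 5*I*r + 6)/(r^2 + 3*r*(1 - I) - 9*I)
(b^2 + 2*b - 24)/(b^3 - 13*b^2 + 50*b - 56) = (b + 6)/(b^2 - 9*b + 14)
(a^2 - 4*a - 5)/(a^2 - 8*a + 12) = (a^2 - 4*a - 5)/(a^2 - 8*a + 12)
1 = 1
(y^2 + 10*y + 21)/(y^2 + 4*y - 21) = (y + 3)/(y - 3)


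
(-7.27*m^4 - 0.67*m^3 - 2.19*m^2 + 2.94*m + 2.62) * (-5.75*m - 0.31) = 41.8025*m^5 + 6.1062*m^4 + 12.8002*m^3 - 16.2261*m^2 - 15.9764*m - 0.8122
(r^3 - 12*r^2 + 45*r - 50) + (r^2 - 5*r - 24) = r^3 - 11*r^2 + 40*r - 74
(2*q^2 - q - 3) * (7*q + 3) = 14*q^3 - q^2 - 24*q - 9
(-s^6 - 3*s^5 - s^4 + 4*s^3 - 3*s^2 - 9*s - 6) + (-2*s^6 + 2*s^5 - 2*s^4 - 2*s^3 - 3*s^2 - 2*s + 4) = -3*s^6 - s^5 - 3*s^4 + 2*s^3 - 6*s^2 - 11*s - 2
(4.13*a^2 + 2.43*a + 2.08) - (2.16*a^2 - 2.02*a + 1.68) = 1.97*a^2 + 4.45*a + 0.4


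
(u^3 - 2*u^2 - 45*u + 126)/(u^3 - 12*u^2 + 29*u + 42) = (u^2 + 4*u - 21)/(u^2 - 6*u - 7)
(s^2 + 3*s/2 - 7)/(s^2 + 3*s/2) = (2*s^2 + 3*s - 14)/(s*(2*s + 3))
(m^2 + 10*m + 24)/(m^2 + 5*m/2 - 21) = 2*(m + 4)/(2*m - 7)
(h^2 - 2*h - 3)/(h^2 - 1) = (h - 3)/(h - 1)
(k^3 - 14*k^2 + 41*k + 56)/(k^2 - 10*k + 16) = (k^2 - 6*k - 7)/(k - 2)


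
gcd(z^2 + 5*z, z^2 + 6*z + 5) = z + 5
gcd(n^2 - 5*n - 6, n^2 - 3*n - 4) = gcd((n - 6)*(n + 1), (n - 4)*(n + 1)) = n + 1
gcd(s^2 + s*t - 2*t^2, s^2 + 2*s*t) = s + 2*t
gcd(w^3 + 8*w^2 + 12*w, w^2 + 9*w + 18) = w + 6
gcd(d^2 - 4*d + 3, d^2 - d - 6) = d - 3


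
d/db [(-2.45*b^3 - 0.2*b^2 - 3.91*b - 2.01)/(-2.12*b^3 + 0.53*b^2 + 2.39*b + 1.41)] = (-1.7225*b^4 - 28.2894*b^3 - 21.5528*b^2 + 1.5666*b - 0.7092)/(4.4944*b^6 - 2.2472*b^5 - 9.8527*b^4 - 3.445*b^3 + 7.2067*b^2 + 6.7398*b + 1.9881)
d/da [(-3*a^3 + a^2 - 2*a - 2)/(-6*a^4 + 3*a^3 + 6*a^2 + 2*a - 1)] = (-18*a^6 + 12*a^5 - 57*a^4 - 48*a^3 + 41*a^2 + 22*a + 6)/(36*a^8 - 36*a^7 - 63*a^6 + 12*a^5 + 60*a^4 + 18*a^3 - 8*a^2 - 4*a + 1)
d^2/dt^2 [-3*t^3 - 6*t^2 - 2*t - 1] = -18*t - 12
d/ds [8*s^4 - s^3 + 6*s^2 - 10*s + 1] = 32*s^3 - 3*s^2 + 12*s - 10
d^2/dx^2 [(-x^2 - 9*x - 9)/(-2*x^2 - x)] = 2*(34*x^3 + 108*x^2 + 54*x + 9)/(x^3*(8*x^3 + 12*x^2 + 6*x + 1))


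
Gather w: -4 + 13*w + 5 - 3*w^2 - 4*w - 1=-3*w^2 + 9*w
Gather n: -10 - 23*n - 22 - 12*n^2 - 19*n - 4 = -12*n^2 - 42*n - 36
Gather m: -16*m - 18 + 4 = -16*m - 14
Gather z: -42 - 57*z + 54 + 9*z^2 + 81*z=9*z^2 + 24*z + 12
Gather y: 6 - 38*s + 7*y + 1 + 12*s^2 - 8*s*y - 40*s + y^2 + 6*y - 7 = 12*s^2 - 78*s + y^2 + y*(13 - 8*s)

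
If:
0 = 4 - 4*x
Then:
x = 1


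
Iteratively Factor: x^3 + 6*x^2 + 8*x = (x + 4)*(x^2 + 2*x) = (x + 2)*(x + 4)*(x)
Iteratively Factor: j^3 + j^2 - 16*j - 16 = (j + 1)*(j^2 - 16) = (j + 1)*(j + 4)*(j - 4)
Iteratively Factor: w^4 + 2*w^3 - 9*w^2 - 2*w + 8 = (w - 2)*(w^3 + 4*w^2 - w - 4) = (w - 2)*(w - 1)*(w^2 + 5*w + 4) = (w - 2)*(w - 1)*(w + 4)*(w + 1)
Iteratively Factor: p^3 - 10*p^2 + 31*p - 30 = (p - 2)*(p^2 - 8*p + 15) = (p - 3)*(p - 2)*(p - 5)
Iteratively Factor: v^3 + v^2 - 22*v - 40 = (v + 4)*(v^2 - 3*v - 10) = (v - 5)*(v + 4)*(v + 2)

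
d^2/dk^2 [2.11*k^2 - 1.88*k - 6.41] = 4.22000000000000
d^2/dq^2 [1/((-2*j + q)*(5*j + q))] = 2*(-(2*j - q)^2 + (2*j - q)*(5*j + q) - (5*j + q)^2)/((2*j - q)^3*(5*j + q)^3)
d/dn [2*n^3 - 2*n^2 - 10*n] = 6*n^2 - 4*n - 10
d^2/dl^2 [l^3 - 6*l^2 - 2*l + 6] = 6*l - 12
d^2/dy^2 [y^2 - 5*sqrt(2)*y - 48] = 2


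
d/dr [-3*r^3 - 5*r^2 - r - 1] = -9*r^2 - 10*r - 1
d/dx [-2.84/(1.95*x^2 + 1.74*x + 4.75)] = (11.076*x + 4.9416)/(1.95*x^2 + 1.74*x + 4.75)^2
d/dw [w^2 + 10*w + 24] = 2*w + 10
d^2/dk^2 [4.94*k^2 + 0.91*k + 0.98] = 9.88000000000000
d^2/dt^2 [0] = 0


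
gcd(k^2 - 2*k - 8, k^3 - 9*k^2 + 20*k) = k - 4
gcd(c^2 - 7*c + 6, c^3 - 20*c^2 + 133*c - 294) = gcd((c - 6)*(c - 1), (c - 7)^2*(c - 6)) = c - 6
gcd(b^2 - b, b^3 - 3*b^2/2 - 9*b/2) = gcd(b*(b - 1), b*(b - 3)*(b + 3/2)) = b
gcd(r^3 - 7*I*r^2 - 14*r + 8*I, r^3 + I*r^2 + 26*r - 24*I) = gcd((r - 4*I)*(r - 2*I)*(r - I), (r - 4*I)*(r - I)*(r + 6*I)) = r^2 - 5*I*r - 4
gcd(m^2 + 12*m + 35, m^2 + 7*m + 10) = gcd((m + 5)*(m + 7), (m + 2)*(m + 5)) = m + 5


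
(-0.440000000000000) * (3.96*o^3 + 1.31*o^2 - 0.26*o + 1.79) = -1.7424*o^3 - 0.5764*o^2 + 0.1144*o - 0.7876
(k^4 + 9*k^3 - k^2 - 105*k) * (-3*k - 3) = -3*k^5 - 30*k^4 - 24*k^3 + 318*k^2 + 315*k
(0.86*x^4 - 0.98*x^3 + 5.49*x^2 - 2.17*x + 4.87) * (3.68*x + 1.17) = 3.1648*x^5 - 2.6002*x^4 + 19.0566*x^3 - 1.5623*x^2 + 15.3827*x + 5.6979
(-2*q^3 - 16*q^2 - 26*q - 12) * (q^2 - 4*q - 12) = -2*q^5 - 8*q^4 + 62*q^3 + 284*q^2 + 360*q + 144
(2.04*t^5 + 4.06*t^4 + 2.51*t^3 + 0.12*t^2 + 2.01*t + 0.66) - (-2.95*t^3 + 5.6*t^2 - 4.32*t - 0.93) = 2.04*t^5 + 4.06*t^4 + 5.46*t^3 - 5.48*t^2 + 6.33*t + 1.59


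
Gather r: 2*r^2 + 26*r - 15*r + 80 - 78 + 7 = 2*r^2 + 11*r + 9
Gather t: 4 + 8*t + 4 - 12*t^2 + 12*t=-12*t^2 + 20*t + 8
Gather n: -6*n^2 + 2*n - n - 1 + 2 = -6*n^2 + n + 1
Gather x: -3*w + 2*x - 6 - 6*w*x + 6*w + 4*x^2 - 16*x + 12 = 3*w + 4*x^2 + x*(-6*w - 14) + 6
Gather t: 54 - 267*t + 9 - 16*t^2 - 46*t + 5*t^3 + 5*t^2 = 5*t^3 - 11*t^2 - 313*t + 63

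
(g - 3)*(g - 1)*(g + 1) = g^3 - 3*g^2 - g + 3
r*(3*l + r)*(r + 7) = 3*l*r^2 + 21*l*r + r^3 + 7*r^2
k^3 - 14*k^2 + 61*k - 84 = (k - 7)*(k - 4)*(k - 3)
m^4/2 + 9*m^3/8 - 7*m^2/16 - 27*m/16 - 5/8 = (m/2 + 1)*(m - 5/4)*(m + 1/2)*(m + 1)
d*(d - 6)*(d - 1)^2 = d^4 - 8*d^3 + 13*d^2 - 6*d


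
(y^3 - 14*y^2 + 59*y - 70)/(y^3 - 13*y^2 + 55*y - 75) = (y^2 - 9*y + 14)/(y^2 - 8*y + 15)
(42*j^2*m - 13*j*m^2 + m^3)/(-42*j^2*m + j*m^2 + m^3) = (-7*j + m)/(7*j + m)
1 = 1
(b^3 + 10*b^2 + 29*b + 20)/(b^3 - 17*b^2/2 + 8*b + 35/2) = 2*(b^2 + 9*b + 20)/(2*b^2 - 19*b + 35)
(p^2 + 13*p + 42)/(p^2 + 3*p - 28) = (p + 6)/(p - 4)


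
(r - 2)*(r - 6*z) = r^2 - 6*r*z - 2*r + 12*z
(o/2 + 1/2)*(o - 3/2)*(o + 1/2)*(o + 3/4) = o^4/2 + 3*o^3/8 - 7*o^2/8 - 33*o/32 - 9/32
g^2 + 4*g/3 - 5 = (g - 5/3)*(g + 3)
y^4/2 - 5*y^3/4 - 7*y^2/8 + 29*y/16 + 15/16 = (y/2 + 1/2)*(y - 5/2)*(y - 3/2)*(y + 1/2)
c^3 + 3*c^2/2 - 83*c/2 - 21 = (c - 6)*(c + 1/2)*(c + 7)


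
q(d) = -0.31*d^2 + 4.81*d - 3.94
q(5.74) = 13.46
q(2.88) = 7.34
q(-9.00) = -72.34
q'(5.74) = 1.25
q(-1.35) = -11.00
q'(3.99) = 2.34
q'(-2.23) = 6.19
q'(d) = 4.81 - 0.62*d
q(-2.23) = -16.21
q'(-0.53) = 5.14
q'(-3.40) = 6.92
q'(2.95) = 2.98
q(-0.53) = -6.58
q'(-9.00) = 10.39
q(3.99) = 10.32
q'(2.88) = 3.02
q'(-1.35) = 5.65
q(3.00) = 7.70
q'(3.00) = 2.95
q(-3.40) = -23.88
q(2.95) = 7.55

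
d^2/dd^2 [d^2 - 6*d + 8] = 2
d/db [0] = 0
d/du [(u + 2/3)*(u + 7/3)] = 2*u + 3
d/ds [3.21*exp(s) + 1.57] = 3.21*exp(s)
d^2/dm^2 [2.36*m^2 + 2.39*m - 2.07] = 4.72000000000000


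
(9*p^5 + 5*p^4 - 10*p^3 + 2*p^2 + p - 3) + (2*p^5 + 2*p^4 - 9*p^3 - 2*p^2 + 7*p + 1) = 11*p^5 + 7*p^4 - 19*p^3 + 8*p - 2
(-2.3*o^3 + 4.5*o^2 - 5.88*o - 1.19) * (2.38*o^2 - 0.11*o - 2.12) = -5.474*o^5 + 10.963*o^4 - 9.6134*o^3 - 11.7254*o^2 + 12.5965*o + 2.5228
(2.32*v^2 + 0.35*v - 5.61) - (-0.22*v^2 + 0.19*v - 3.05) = 2.54*v^2 + 0.16*v - 2.56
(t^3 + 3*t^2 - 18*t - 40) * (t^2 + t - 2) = t^5 + 4*t^4 - 17*t^3 - 64*t^2 - 4*t + 80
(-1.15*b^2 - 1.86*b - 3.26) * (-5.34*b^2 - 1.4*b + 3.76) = 6.141*b^4 + 11.5424*b^3 + 15.6884*b^2 - 2.4296*b - 12.2576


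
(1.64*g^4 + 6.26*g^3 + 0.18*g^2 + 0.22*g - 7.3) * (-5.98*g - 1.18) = -9.8072*g^5 - 39.37*g^4 - 8.4632*g^3 - 1.528*g^2 + 43.3944*g + 8.614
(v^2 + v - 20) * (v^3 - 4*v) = v^5 + v^4 - 24*v^3 - 4*v^2 + 80*v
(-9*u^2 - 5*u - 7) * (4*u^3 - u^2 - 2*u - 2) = -36*u^5 - 11*u^4 - 5*u^3 + 35*u^2 + 24*u + 14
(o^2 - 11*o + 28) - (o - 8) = o^2 - 12*o + 36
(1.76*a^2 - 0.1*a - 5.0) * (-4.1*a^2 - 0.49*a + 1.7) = -7.216*a^4 - 0.4524*a^3 + 23.541*a^2 + 2.28*a - 8.5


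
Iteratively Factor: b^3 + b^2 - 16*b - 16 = (b + 4)*(b^2 - 3*b - 4) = (b - 4)*(b + 4)*(b + 1)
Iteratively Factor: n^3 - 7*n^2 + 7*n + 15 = (n + 1)*(n^2 - 8*n + 15) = (n - 3)*(n + 1)*(n - 5)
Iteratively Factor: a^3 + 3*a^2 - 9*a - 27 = (a + 3)*(a^2 - 9) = (a + 3)^2*(a - 3)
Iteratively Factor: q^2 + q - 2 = (q - 1)*(q + 2)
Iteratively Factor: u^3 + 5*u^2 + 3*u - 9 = (u + 3)*(u^2 + 2*u - 3) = (u - 1)*(u + 3)*(u + 3)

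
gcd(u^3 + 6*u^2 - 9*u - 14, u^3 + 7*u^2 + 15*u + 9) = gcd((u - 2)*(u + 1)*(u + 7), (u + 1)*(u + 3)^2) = u + 1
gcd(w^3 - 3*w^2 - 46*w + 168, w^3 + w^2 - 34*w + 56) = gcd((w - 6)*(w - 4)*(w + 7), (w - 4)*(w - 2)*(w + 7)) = w^2 + 3*w - 28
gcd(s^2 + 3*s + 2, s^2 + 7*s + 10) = s + 2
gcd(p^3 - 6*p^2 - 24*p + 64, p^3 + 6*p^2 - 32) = p^2 + 2*p - 8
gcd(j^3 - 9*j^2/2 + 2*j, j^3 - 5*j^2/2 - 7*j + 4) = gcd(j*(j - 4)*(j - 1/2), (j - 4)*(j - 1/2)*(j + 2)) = j^2 - 9*j/2 + 2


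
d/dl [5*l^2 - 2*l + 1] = 10*l - 2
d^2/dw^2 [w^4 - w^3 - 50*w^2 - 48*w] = 12*w^2 - 6*w - 100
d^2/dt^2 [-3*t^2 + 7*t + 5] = -6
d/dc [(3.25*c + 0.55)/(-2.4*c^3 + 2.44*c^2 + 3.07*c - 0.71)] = (15.6*c^3 - 3.97*c^2 - 2.684*c - 3.996)/(5.76*c^6 - 11.712*c^5 - 8.7824*c^4 + 18.3896*c^3 + 5.9601*c^2 - 4.3594*c + 0.5041)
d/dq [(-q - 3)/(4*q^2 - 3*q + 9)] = (-4*q^2 + 3*q + (q + 3)*(8*q - 3) - 9)/(4*q^2 - 3*q + 9)^2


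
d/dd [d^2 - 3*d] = 2*d - 3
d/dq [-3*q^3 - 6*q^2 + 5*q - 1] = -9*q^2 - 12*q + 5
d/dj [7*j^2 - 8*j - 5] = 14*j - 8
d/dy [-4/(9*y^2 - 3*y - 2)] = 12*(6*y - 1)/(-9*y^2 + 3*y + 2)^2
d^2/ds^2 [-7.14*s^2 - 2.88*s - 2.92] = -14.2800000000000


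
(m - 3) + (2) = m - 1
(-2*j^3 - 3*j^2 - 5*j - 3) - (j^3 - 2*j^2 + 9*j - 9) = -3*j^3 - j^2 - 14*j + 6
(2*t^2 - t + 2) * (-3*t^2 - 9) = -6*t^4 + 3*t^3 - 24*t^2 + 9*t - 18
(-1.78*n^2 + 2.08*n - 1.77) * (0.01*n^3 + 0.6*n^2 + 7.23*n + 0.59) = -0.0178*n^5 - 1.0472*n^4 - 11.6391*n^3 + 12.9262*n^2 - 11.5699*n - 1.0443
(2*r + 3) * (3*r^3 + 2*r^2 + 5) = 6*r^4 + 13*r^3 + 6*r^2 + 10*r + 15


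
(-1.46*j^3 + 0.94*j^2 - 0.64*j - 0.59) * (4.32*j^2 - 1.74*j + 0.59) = -6.3072*j^5 + 6.6012*j^4 - 5.2618*j^3 - 0.8806*j^2 + 0.649*j - 0.3481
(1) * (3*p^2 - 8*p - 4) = 3*p^2 - 8*p - 4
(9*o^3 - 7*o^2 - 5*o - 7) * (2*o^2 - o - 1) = 18*o^5 - 23*o^4 - 12*o^3 - 2*o^2 + 12*o + 7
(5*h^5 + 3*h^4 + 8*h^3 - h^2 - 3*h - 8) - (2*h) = 5*h^5 + 3*h^4 + 8*h^3 - h^2 - 5*h - 8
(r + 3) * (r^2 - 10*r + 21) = r^3 - 7*r^2 - 9*r + 63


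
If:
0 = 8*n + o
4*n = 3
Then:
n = 3/4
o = -6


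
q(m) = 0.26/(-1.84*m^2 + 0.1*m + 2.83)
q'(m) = 0.26*(3.68*m - 0.1)/(-1.84*m^2 + 0.1*m + 2.83)^2 = (0.9568*m - 0.026)/(-1.84*m^2 + 0.1*m + 2.83)^2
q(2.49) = -0.03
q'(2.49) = 0.03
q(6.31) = -0.00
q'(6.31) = 0.00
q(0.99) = 0.23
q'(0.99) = 0.73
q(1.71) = -0.11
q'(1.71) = 0.28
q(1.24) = 2.08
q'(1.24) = 74.49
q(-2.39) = -0.03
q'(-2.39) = -0.04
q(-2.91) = -0.02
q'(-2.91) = -0.02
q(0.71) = 0.13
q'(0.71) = 0.17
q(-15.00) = -0.00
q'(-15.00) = -0.00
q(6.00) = -0.00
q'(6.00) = 0.00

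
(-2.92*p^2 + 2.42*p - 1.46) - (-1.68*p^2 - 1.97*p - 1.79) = -1.24*p^2 + 4.39*p + 0.33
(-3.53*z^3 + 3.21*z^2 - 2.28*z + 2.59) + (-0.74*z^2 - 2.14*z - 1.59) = -3.53*z^3 + 2.47*z^2 - 4.42*z + 1.0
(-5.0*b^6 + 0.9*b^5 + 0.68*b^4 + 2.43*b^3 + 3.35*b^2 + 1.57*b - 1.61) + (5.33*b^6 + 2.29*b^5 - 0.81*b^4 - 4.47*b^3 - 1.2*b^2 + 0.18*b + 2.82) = 0.33*b^6 + 3.19*b^5 - 0.13*b^4 - 2.04*b^3 + 2.15*b^2 + 1.75*b + 1.21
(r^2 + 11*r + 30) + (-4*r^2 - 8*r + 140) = -3*r^2 + 3*r + 170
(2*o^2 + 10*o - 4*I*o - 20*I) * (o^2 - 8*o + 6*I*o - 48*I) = 2*o^4 - 6*o^3 + 8*I*o^3 - 56*o^2 - 24*I*o^2 - 72*o - 320*I*o - 960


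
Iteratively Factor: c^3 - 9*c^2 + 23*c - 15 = (c - 1)*(c^2 - 8*c + 15) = (c - 5)*(c - 1)*(c - 3)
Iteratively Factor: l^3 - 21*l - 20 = (l - 5)*(l^2 + 5*l + 4) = (l - 5)*(l + 4)*(l + 1)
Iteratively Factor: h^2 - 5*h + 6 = (h - 2)*(h - 3)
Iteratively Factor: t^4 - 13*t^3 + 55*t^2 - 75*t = (t)*(t^3 - 13*t^2 + 55*t - 75) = t*(t - 5)*(t^2 - 8*t + 15) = t*(t - 5)*(t - 3)*(t - 5)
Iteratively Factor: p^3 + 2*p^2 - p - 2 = (p + 1)*(p^2 + p - 2) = (p - 1)*(p + 1)*(p + 2)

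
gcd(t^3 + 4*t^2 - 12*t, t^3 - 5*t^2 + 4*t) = t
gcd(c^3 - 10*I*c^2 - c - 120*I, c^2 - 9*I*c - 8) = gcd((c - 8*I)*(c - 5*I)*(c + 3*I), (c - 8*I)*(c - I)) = c - 8*I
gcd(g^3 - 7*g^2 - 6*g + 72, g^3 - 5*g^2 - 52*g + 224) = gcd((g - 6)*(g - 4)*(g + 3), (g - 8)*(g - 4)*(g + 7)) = g - 4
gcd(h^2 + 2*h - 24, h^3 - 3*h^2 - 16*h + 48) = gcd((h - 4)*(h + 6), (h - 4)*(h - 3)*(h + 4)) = h - 4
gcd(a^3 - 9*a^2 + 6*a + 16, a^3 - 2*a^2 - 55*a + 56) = a - 8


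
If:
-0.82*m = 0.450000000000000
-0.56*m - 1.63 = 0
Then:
No Solution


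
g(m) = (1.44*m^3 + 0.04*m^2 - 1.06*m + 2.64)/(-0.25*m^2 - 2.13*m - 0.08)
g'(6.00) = -3.77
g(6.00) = -14.12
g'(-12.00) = 27.33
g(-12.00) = 234.52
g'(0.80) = 0.80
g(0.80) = -1.31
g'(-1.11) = 2.88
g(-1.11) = 0.96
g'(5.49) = -3.62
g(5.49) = -12.24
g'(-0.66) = 4.21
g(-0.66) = 2.42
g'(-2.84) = 7.26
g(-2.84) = -6.83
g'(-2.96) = 7.81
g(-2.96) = -7.74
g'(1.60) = -1.26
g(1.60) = -1.68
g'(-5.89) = 55.20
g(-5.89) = -74.87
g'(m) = (0.5*m + 2.13)*(1.44*m^3 + 0.04*m^2 - 1.06*m + 2.64)/(-0.25*m^2 - 2.13*m - 0.08)^2 + (4.32*m^2 + 0.08*m - 1.06)/(-0.25*m^2 - 2.13*m - 0.08) = (-0.36*m^4 - 6.1344*m^3 - 0.6958*m^2 + 1.3136*m + 5.708)/(0.0625*m^4 + 1.065*m^3 + 4.5769*m^2 + 0.3408*m + 0.0064)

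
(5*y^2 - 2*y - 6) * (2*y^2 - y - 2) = 10*y^4 - 9*y^3 - 20*y^2 + 10*y + 12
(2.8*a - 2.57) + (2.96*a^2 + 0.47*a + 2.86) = 2.96*a^2 + 3.27*a + 0.29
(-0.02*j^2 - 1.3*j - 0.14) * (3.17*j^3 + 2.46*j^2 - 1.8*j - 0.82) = -0.0634*j^5 - 4.1702*j^4 - 3.6058*j^3 + 2.012*j^2 + 1.318*j + 0.1148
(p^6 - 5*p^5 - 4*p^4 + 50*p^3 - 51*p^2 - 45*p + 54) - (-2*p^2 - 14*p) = p^6 - 5*p^5 - 4*p^4 + 50*p^3 - 49*p^2 - 31*p + 54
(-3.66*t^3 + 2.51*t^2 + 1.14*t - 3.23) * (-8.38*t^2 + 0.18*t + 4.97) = 30.6708*t^5 - 21.6926*t^4 - 27.2916*t^3 + 39.7473*t^2 + 5.0844*t - 16.0531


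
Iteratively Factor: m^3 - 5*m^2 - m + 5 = (m - 5)*(m^2 - 1) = (m - 5)*(m + 1)*(m - 1)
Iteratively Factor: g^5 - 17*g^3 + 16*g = (g - 4)*(g^4 + 4*g^3 - g^2 - 4*g) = (g - 4)*(g + 4)*(g^3 - g) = (g - 4)*(g + 1)*(g + 4)*(g^2 - g) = (g - 4)*(g - 1)*(g + 1)*(g + 4)*(g)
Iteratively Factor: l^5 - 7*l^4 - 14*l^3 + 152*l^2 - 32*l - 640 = (l - 4)*(l^4 - 3*l^3 - 26*l^2 + 48*l + 160) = (l - 4)^2*(l^3 + l^2 - 22*l - 40) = (l - 5)*(l - 4)^2*(l^2 + 6*l + 8) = (l - 5)*(l - 4)^2*(l + 4)*(l + 2)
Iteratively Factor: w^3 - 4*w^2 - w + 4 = (w - 1)*(w^2 - 3*w - 4) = (w - 1)*(w + 1)*(w - 4)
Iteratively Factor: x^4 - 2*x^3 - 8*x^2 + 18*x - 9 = (x - 3)*(x^3 + x^2 - 5*x + 3) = (x - 3)*(x - 1)*(x^2 + 2*x - 3) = (x - 3)*(x - 1)^2*(x + 3)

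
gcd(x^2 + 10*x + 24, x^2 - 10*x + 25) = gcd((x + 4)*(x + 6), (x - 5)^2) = 1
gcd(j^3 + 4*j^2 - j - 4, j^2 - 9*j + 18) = 1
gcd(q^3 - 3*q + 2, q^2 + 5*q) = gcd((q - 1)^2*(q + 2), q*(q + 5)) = 1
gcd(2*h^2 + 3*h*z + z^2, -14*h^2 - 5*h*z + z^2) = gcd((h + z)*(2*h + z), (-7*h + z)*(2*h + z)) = 2*h + z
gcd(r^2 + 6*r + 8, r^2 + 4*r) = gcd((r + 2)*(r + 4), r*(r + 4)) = r + 4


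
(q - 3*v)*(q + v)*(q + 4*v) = q^3 + 2*q^2*v - 11*q*v^2 - 12*v^3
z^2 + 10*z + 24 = (z + 4)*(z + 6)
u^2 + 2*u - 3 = (u - 1)*(u + 3)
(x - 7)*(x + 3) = x^2 - 4*x - 21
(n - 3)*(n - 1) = n^2 - 4*n + 3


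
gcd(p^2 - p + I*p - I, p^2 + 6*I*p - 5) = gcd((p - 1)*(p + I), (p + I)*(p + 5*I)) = p + I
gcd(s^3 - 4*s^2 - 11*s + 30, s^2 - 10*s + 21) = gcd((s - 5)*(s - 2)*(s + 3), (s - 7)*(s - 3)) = 1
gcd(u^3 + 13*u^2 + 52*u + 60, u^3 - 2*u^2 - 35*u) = u + 5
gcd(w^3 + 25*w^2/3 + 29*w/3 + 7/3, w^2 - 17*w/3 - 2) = w + 1/3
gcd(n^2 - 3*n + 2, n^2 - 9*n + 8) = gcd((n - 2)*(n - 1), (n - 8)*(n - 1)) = n - 1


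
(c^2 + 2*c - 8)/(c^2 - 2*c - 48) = (-c^2 - 2*c + 8)/(-c^2 + 2*c + 48)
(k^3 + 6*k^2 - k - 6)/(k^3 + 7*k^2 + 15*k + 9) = (k^2 + 5*k - 6)/(k^2 + 6*k + 9)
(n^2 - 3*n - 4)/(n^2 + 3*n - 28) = (n + 1)/(n + 7)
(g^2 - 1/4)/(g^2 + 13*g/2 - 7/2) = (g + 1/2)/(g + 7)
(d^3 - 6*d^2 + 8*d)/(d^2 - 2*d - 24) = d*(-d^2 + 6*d - 8)/(-d^2 + 2*d + 24)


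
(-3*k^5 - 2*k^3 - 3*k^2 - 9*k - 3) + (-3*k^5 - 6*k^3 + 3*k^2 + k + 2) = -6*k^5 - 8*k^3 - 8*k - 1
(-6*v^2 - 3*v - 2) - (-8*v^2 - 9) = 2*v^2 - 3*v + 7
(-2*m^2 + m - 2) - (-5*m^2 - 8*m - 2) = 3*m^2 + 9*m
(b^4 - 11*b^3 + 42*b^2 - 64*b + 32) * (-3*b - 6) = -3*b^5 + 27*b^4 - 60*b^3 - 60*b^2 + 288*b - 192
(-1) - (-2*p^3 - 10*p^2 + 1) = 2*p^3 + 10*p^2 - 2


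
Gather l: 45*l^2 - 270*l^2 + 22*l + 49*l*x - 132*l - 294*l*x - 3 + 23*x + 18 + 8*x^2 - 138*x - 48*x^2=-225*l^2 + l*(-245*x - 110) - 40*x^2 - 115*x + 15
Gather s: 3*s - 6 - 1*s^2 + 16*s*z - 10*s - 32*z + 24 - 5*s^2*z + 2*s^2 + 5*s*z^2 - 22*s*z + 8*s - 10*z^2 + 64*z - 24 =s^2*(1 - 5*z) + s*(5*z^2 - 6*z + 1) - 10*z^2 + 32*z - 6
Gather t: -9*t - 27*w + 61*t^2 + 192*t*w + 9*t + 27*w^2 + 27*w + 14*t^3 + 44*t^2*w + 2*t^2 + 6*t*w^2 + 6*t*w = 14*t^3 + t^2*(44*w + 63) + t*(6*w^2 + 198*w) + 27*w^2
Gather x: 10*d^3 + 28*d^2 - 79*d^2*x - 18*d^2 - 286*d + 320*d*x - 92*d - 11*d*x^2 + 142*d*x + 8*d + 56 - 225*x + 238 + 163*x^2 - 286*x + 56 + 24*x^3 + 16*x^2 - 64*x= 10*d^3 + 10*d^2 - 370*d + 24*x^3 + x^2*(179 - 11*d) + x*(-79*d^2 + 462*d - 575) + 350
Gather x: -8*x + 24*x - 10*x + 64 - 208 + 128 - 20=6*x - 36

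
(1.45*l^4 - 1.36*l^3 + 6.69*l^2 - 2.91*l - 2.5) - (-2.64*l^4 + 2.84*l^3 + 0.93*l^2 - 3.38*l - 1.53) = 4.09*l^4 - 4.2*l^3 + 5.76*l^2 + 0.47*l - 0.97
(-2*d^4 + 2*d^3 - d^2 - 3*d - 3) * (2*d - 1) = -4*d^5 + 6*d^4 - 4*d^3 - 5*d^2 - 3*d + 3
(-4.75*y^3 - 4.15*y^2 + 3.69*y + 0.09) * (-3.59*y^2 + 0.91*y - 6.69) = 17.0525*y^5 + 10.576*y^4 + 14.7539*y^3 + 30.7983*y^2 - 24.6042*y - 0.6021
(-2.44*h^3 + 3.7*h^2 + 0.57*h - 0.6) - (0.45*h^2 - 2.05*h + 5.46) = -2.44*h^3 + 3.25*h^2 + 2.62*h - 6.06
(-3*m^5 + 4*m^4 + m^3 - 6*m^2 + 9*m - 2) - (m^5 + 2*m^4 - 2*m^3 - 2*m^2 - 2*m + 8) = -4*m^5 + 2*m^4 + 3*m^3 - 4*m^2 + 11*m - 10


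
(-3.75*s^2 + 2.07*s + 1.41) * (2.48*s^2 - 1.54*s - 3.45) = -9.3*s^4 + 10.9086*s^3 + 13.2465*s^2 - 9.3129*s - 4.8645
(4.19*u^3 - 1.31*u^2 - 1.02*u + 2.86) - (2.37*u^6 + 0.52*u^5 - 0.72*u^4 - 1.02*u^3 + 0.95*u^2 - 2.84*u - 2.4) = -2.37*u^6 - 0.52*u^5 + 0.72*u^4 + 5.21*u^3 - 2.26*u^2 + 1.82*u + 5.26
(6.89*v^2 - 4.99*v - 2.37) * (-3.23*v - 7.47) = -22.2547*v^3 - 35.3506*v^2 + 44.9304*v + 17.7039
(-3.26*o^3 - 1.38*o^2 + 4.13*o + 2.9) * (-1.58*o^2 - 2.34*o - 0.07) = 5.1508*o^5 + 9.8088*o^4 - 3.068*o^3 - 14.1496*o^2 - 7.0751*o - 0.203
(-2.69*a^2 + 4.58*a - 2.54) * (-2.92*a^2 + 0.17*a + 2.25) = 7.8548*a^4 - 13.8309*a^3 + 2.1429*a^2 + 9.8732*a - 5.715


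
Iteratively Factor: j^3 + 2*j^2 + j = (j + 1)*(j^2 + j) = j*(j + 1)*(j + 1)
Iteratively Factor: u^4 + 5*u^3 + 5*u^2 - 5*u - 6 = (u + 1)*(u^3 + 4*u^2 + u - 6) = (u + 1)*(u + 2)*(u^2 + 2*u - 3) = (u + 1)*(u + 2)*(u + 3)*(u - 1)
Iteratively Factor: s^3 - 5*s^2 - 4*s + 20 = (s - 5)*(s^2 - 4) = (s - 5)*(s - 2)*(s + 2)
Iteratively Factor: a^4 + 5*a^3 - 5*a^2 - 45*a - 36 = (a + 3)*(a^3 + 2*a^2 - 11*a - 12) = (a + 1)*(a + 3)*(a^2 + a - 12) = (a - 3)*(a + 1)*(a + 3)*(a + 4)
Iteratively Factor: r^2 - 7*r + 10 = (r - 2)*(r - 5)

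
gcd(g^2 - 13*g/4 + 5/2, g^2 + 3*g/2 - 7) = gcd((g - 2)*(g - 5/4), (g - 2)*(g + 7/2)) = g - 2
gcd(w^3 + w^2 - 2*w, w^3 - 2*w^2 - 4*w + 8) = w + 2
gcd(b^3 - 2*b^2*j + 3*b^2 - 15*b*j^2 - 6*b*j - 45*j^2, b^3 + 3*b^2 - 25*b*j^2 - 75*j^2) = b^2 - 5*b*j + 3*b - 15*j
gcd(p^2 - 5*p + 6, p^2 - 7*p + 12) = p - 3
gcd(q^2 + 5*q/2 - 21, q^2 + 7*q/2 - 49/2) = q - 7/2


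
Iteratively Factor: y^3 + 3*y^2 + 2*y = (y)*(y^2 + 3*y + 2) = y*(y + 2)*(y + 1)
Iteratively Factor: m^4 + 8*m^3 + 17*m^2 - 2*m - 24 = (m + 2)*(m^3 + 6*m^2 + 5*m - 12) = (m - 1)*(m + 2)*(m^2 + 7*m + 12) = (m - 1)*(m + 2)*(m + 4)*(m + 3)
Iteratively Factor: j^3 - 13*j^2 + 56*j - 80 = (j - 4)*(j^2 - 9*j + 20) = (j - 4)^2*(j - 5)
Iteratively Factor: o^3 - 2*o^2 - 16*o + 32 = (o - 4)*(o^2 + 2*o - 8) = (o - 4)*(o - 2)*(o + 4)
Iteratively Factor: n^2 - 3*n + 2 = (n - 1)*(n - 2)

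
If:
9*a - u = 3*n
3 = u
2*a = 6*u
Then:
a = 9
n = 26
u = 3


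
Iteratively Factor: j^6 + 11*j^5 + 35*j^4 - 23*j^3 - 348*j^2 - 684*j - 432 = (j + 3)*(j^5 + 8*j^4 + 11*j^3 - 56*j^2 - 180*j - 144) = (j + 2)*(j + 3)*(j^4 + 6*j^3 - j^2 - 54*j - 72) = (j + 2)^2*(j + 3)*(j^3 + 4*j^2 - 9*j - 36) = (j - 3)*(j + 2)^2*(j + 3)*(j^2 + 7*j + 12) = (j - 3)*(j + 2)^2*(j + 3)*(j + 4)*(j + 3)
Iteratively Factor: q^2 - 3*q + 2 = (q - 2)*(q - 1)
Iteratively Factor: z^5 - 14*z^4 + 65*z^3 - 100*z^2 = (z)*(z^4 - 14*z^3 + 65*z^2 - 100*z) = z*(z - 5)*(z^3 - 9*z^2 + 20*z) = z^2*(z - 5)*(z^2 - 9*z + 20) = z^2*(z - 5)*(z - 4)*(z - 5)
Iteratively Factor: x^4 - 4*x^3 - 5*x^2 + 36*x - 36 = (x - 2)*(x^3 - 2*x^2 - 9*x + 18) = (x - 3)*(x - 2)*(x^2 + x - 6) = (x - 3)*(x - 2)*(x + 3)*(x - 2)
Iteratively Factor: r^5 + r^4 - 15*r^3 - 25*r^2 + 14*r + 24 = (r - 1)*(r^4 + 2*r^3 - 13*r^2 - 38*r - 24) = (r - 1)*(r + 3)*(r^3 - r^2 - 10*r - 8) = (r - 1)*(r + 1)*(r + 3)*(r^2 - 2*r - 8) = (r - 4)*(r - 1)*(r + 1)*(r + 3)*(r + 2)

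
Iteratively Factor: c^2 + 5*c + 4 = (c + 1)*(c + 4)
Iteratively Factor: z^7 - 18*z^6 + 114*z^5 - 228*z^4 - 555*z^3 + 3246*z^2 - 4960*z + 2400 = (z + 3)*(z^6 - 21*z^5 + 177*z^4 - 759*z^3 + 1722*z^2 - 1920*z + 800) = (z - 5)*(z + 3)*(z^5 - 16*z^4 + 97*z^3 - 274*z^2 + 352*z - 160) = (z - 5)*(z - 2)*(z + 3)*(z^4 - 14*z^3 + 69*z^2 - 136*z + 80) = (z - 5)^2*(z - 2)*(z + 3)*(z^3 - 9*z^2 + 24*z - 16) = (z - 5)^2*(z - 2)*(z - 1)*(z + 3)*(z^2 - 8*z + 16) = (z - 5)^2*(z - 4)*(z - 2)*(z - 1)*(z + 3)*(z - 4)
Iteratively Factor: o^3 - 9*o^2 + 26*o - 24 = (o - 3)*(o^2 - 6*o + 8) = (o - 3)*(o - 2)*(o - 4)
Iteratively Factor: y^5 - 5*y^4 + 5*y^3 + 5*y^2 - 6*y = (y + 1)*(y^4 - 6*y^3 + 11*y^2 - 6*y) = (y - 1)*(y + 1)*(y^3 - 5*y^2 + 6*y) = y*(y - 1)*(y + 1)*(y^2 - 5*y + 6) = y*(y - 3)*(y - 1)*(y + 1)*(y - 2)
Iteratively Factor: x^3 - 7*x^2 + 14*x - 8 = (x - 4)*(x^2 - 3*x + 2) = (x - 4)*(x - 2)*(x - 1)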